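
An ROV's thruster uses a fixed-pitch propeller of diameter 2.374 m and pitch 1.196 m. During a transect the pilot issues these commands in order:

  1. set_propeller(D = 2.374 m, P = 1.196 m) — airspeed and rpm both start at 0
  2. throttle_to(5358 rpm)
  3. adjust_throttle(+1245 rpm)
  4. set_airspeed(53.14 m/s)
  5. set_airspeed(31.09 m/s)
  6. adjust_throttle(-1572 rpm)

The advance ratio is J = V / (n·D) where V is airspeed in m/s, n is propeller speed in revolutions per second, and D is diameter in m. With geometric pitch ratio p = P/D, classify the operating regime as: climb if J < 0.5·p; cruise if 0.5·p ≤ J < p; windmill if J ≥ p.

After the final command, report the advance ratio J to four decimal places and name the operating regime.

J = 0.1562, regime = climb

set_propeller: D = 2.374 m, P = 1.196 m (p = P/D = 0.503791); state ← (V=0, rpm=0)
throttle_to(5358): rpm ← 5358
adjust_throttle(+1245): rpm ← 5358 +1245 = 6603
set_airspeed(53.14): V ← 53.14 m/s
set_airspeed(31.09): V ← 31.09 m/s
adjust_throttle(-1572): rpm ← 6603 -1572 = 5031
final state: V = 31.09 m/s, rpm = 5031 → n = rpm/60 = 83.850000 rev/s
J = V / (n·D) = 31.09 / (83.850000 × 2.374) = 0.156184
regime bands: climb J<0.2519 | cruise [0.2519, 0.5038) | windmill J≥0.5038
J = 0.1562 → climb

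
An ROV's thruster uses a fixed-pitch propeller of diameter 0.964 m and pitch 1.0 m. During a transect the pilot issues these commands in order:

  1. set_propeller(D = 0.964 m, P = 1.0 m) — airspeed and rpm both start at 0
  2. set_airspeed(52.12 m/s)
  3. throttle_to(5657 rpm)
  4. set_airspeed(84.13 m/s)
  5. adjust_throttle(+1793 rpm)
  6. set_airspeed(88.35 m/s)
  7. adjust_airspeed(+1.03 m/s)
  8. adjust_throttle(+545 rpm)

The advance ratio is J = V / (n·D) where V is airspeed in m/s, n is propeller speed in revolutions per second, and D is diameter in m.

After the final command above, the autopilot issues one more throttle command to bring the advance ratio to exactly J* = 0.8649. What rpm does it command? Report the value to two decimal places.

rpm = 6432.04

set_propeller: D = 0.964 m, P = 1.0 m (p = P/D = 1.037344); state ← (V=0, rpm=0)
set_airspeed(52.12): V ← 52.12 m/s
throttle_to(5657): rpm ← 5657
set_airspeed(84.13): V ← 84.13 m/s
adjust_throttle(+1793): rpm ← 5657 +1793 = 7450
set_airspeed(88.35): V ← 88.35 m/s
adjust_airspeed(+1.03): V ← 88.35 +1.03 = 89.38 m/s
adjust_throttle(+545): rpm ← 7450 +545 = 7995
final state: V = 89.38 m/s, rpm = 7995 → n = rpm/60 = 133.250000 rev/s
target J* = 0.8649; solve J* = V/(n·D) for n: n = V/(J*·D) = 89.38/(0.8649 × 0.964) = 107.200650 rev/s
rpm = 60·n = 6432.039010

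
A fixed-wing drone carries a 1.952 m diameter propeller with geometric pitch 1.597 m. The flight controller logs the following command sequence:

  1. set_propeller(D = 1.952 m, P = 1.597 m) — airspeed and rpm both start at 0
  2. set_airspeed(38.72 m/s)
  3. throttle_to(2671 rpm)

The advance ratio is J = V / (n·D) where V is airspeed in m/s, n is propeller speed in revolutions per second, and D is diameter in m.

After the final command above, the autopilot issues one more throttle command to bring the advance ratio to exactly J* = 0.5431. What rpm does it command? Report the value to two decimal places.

rpm = 2191.43

set_propeller: D = 1.952 m, P = 1.597 m (p = P/D = 0.818135); state ← (V=0, rpm=0)
set_airspeed(38.72): V ← 38.72 m/s
throttle_to(2671): rpm ← 2671
final state: V = 38.72 m/s, rpm = 2671 → n = rpm/60 = 44.516667 rev/s
target J* = 0.5431; solve J* = V/(n·D) for n: n = V/(J*·D) = 38.72/(0.5431 × 1.952) = 36.523781 rev/s
rpm = 60·n = 2191.426872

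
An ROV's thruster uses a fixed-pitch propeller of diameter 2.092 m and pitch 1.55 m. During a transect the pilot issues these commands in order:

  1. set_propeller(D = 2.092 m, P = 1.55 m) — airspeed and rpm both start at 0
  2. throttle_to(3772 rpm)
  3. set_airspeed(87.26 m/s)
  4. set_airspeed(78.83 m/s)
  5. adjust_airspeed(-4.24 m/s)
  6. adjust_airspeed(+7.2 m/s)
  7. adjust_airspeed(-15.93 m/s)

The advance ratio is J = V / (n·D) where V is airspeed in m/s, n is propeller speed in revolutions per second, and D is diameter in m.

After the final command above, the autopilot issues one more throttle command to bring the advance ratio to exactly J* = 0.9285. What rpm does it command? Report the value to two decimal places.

set_propeller: D = 2.092 m, P = 1.55 m (p = P/D = 0.740918); state ← (V=0, rpm=0)
throttle_to(3772): rpm ← 3772
set_airspeed(87.26): V ← 87.26 m/s
set_airspeed(78.83): V ← 78.83 m/s
adjust_airspeed(-4.24): V ← 78.83 -4.24 = 74.59 m/s
adjust_airspeed(+7.2): V ← 74.59 +7.2 = 81.79 m/s
adjust_airspeed(-15.93): V ← 81.79 -15.93 = 65.86 m/s
final state: V = 65.86 m/s, rpm = 3772 → n = rpm/60 = 62.866667 rev/s
target J* = 0.9285; solve J* = V/(n·D) for n: n = V/(J*·D) = 65.86/(0.9285 × 2.092) = 33.906123 rev/s
rpm = 60·n = 2034.367403

rpm = 2034.37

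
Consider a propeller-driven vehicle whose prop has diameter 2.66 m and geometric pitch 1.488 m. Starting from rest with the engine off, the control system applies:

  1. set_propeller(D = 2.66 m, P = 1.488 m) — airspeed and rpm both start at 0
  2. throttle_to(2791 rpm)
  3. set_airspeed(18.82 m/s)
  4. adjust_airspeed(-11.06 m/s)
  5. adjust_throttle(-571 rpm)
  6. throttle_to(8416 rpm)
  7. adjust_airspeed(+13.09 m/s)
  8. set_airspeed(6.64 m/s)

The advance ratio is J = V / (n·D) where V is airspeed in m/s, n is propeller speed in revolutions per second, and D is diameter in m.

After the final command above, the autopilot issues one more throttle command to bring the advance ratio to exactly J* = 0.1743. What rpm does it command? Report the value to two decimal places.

rpm = 859.29

set_propeller: D = 2.66 m, P = 1.488 m (p = P/D = 0.559398); state ← (V=0, rpm=0)
throttle_to(2791): rpm ← 2791
set_airspeed(18.82): V ← 18.82 m/s
adjust_airspeed(-11.06): V ← 18.82 -11.06 = 7.76 m/s
adjust_throttle(-571): rpm ← 2791 -571 = 2220
throttle_to(8416): rpm ← 8416
adjust_airspeed(+13.09): V ← 7.76 +13.09 = 20.85 m/s
set_airspeed(6.64): V ← 6.64 m/s
final state: V = 6.64 m/s, rpm = 8416 → n = rpm/60 = 140.266667 rev/s
target J* = 0.1743; solve J* = V/(n·D) for n: n = V/(J*·D) = 6.64/(0.1743 × 2.66) = 14.321518 rev/s
rpm = 60·n = 859.291085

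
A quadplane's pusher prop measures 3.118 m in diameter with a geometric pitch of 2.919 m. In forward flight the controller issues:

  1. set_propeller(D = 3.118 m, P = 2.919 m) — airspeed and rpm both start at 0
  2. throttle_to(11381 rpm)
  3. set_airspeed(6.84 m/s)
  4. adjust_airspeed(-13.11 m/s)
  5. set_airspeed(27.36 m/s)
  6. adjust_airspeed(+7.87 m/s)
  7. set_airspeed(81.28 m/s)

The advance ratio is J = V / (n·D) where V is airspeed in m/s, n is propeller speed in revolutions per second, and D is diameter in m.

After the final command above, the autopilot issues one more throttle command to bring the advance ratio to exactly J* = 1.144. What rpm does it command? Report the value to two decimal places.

rpm = 1367.20

set_propeller: D = 3.118 m, P = 2.919 m (p = P/D = 0.936177); state ← (V=0, rpm=0)
throttle_to(11381): rpm ← 11381
set_airspeed(6.84): V ← 6.84 m/s
adjust_airspeed(-13.11): V ← 6.84 -13.11 = -6.27 m/s
set_airspeed(27.36): V ← 27.36 m/s
adjust_airspeed(+7.87): V ← 27.36 +7.87 = 35.23 m/s
set_airspeed(81.28): V ← 81.28 m/s
final state: V = 81.28 m/s, rpm = 11381 → n = rpm/60 = 189.683333 rev/s
target J* = 1.144; solve J* = V/(n·D) for n: n = V/(J*·D) = 81.28/(1.144 × 3.118) = 22.786707 rev/s
rpm = 60·n = 1367.202394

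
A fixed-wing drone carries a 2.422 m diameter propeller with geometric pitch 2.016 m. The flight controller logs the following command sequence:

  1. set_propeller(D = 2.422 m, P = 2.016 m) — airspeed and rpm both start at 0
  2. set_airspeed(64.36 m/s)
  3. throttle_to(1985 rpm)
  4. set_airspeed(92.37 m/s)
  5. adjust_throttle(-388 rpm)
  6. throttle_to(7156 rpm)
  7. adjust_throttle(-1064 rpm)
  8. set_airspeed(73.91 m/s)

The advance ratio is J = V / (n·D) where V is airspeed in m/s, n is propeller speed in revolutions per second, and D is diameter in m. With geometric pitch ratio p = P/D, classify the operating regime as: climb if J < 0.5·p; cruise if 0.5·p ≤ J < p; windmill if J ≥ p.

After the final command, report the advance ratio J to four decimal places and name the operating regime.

set_propeller: D = 2.422 m, P = 2.016 m (p = P/D = 0.832370); state ← (V=0, rpm=0)
set_airspeed(64.36): V ← 64.36 m/s
throttle_to(1985): rpm ← 1985
set_airspeed(92.37): V ← 92.37 m/s
adjust_throttle(-388): rpm ← 1985 -388 = 1597
throttle_to(7156): rpm ← 7156
adjust_throttle(-1064): rpm ← 7156 -1064 = 6092
set_airspeed(73.91): V ← 73.91 m/s
final state: V = 73.91 m/s, rpm = 6092 → n = rpm/60 = 101.533333 rev/s
J = V / (n·D) = 73.91 / (101.533333 × 2.422) = 0.300553
regime bands: climb J<0.4162 | cruise [0.4162, 0.8324) | windmill J≥0.8324
J = 0.3006 → climb

J = 0.3006, regime = climb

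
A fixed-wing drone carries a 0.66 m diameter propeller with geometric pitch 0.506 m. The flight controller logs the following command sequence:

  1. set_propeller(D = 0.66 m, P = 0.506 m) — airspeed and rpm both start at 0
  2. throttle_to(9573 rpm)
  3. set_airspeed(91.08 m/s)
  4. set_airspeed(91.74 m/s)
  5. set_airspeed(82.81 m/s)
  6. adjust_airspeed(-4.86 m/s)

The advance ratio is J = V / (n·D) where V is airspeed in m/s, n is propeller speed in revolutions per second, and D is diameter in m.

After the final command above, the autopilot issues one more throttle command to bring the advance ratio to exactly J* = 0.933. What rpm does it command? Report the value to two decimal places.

rpm = 7595.25

set_propeller: D = 0.66 m, P = 0.506 m (p = P/D = 0.766667); state ← (V=0, rpm=0)
throttle_to(9573): rpm ← 9573
set_airspeed(91.08): V ← 91.08 m/s
set_airspeed(91.74): V ← 91.74 m/s
set_airspeed(82.81): V ← 82.81 m/s
adjust_airspeed(-4.86): V ← 82.81 -4.86 = 77.95 m/s
final state: V = 77.95 m/s, rpm = 9573 → n = rpm/60 = 159.550000 rev/s
target J* = 0.933; solve J* = V/(n·D) for n: n = V/(J*·D) = 77.95/(0.933 × 0.66) = 126.587418 rev/s
rpm = 60·n = 7595.245055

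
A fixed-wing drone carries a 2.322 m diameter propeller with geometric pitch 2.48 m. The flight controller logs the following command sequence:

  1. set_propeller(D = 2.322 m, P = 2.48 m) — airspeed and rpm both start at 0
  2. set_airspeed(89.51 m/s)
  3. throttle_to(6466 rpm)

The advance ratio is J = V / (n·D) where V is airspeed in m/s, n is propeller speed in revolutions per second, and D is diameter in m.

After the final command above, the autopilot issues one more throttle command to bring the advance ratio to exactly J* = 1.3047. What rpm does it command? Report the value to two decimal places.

set_propeller: D = 2.322 m, P = 2.48 m (p = P/D = 1.068045); state ← (V=0, rpm=0)
set_airspeed(89.51): V ← 89.51 m/s
throttle_to(6466): rpm ← 6466
final state: V = 89.51 m/s, rpm = 6466 → n = rpm/60 = 107.766667 rev/s
target J* = 1.3047; solve J* = V/(n·D) for n: n = V/(J*·D) = 89.51/(1.3047 × 2.322) = 29.545999 rev/s
rpm = 60·n = 1772.759942

rpm = 1772.76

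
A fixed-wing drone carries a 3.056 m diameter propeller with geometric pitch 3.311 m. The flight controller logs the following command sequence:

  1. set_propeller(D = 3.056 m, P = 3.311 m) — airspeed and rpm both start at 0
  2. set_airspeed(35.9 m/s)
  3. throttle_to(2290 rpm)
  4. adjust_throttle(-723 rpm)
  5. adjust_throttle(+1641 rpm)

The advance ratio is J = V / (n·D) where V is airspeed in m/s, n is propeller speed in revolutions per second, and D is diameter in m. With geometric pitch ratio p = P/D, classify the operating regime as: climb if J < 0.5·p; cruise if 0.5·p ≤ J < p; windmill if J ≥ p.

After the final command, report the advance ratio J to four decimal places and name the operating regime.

J = 0.2197, regime = climb

set_propeller: D = 3.056 m, P = 3.311 m (p = P/D = 1.083442); state ← (V=0, rpm=0)
set_airspeed(35.9): V ← 35.9 m/s
throttle_to(2290): rpm ← 2290
adjust_throttle(-723): rpm ← 2290 -723 = 1567
adjust_throttle(+1641): rpm ← 1567 +1641 = 3208
final state: V = 35.9 m/s, rpm = 3208 → n = rpm/60 = 53.466667 rev/s
J = V / (n·D) = 35.9 / (53.466667 × 3.056) = 0.219714
regime bands: climb J<0.5417 | cruise [0.5417, 1.0834) | windmill J≥1.0834
J = 0.2197 → climb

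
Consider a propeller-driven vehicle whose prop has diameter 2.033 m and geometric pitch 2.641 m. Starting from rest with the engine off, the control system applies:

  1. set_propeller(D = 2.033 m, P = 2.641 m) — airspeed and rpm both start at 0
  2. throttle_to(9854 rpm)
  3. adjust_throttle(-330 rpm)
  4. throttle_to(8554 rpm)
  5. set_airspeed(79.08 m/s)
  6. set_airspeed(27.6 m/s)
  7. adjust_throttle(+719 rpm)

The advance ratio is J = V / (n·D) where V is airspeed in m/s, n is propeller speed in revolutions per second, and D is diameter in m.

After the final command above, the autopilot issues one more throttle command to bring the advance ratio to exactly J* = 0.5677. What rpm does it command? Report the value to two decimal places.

rpm = 1434.84

set_propeller: D = 2.033 m, P = 2.641 m (p = P/D = 1.299065); state ← (V=0, rpm=0)
throttle_to(9854): rpm ← 9854
adjust_throttle(-330): rpm ← 9854 -330 = 9524
throttle_to(8554): rpm ← 8554
set_airspeed(79.08): V ← 79.08 m/s
set_airspeed(27.6): V ← 27.6 m/s
adjust_throttle(+719): rpm ← 8554 +719 = 9273
final state: V = 27.6 m/s, rpm = 9273 → n = rpm/60 = 154.550000 rev/s
target J* = 0.5677; solve J* = V/(n·D) for n: n = V/(J*·D) = 27.6/(0.5677 × 2.033) = 23.914032 rev/s
rpm = 60·n = 1434.841930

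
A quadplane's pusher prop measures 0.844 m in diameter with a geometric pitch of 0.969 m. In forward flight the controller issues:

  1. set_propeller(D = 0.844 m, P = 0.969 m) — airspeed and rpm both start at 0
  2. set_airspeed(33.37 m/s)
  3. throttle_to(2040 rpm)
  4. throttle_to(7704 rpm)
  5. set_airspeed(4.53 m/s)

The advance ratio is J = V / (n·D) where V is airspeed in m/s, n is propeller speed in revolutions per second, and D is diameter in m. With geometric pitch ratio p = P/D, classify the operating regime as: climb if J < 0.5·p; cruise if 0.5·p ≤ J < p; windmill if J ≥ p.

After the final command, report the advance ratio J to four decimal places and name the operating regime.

set_propeller: D = 0.844 m, P = 0.969 m (p = P/D = 1.148104); state ← (V=0, rpm=0)
set_airspeed(33.37): V ← 33.37 m/s
throttle_to(2040): rpm ← 2040
throttle_to(7704): rpm ← 7704
set_airspeed(4.53): V ← 4.53 m/s
final state: V = 4.53 m/s, rpm = 7704 → n = rpm/60 = 128.400000 rev/s
J = V / (n·D) = 4.53 / (128.400000 × 0.844) = 0.041801
regime bands: climb J<0.5741 | cruise [0.5741, 1.1481) | windmill J≥1.1481
J = 0.0418 → climb

J = 0.0418, regime = climb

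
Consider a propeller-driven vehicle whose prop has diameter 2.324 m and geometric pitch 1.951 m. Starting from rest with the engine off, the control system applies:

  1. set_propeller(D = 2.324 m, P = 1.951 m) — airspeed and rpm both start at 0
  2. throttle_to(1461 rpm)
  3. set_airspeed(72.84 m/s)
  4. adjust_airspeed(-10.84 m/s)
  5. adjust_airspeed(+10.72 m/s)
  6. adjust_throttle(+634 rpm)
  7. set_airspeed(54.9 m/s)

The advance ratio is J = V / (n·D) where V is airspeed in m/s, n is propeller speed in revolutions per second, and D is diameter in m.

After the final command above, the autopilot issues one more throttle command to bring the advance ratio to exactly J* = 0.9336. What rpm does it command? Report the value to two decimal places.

rpm = 1518.19

set_propeller: D = 2.324 m, P = 1.951 m (p = P/D = 0.839501); state ← (V=0, rpm=0)
throttle_to(1461): rpm ← 1461
set_airspeed(72.84): V ← 72.84 m/s
adjust_airspeed(-10.84): V ← 72.84 -10.84 = 62 m/s
adjust_airspeed(+10.72): V ← 62 +10.72 = 72.72 m/s
adjust_throttle(+634): rpm ← 1461 +634 = 2095
set_airspeed(54.9): V ← 54.9 m/s
final state: V = 54.9 m/s, rpm = 2095 → n = rpm/60 = 34.916667 rev/s
target J* = 0.9336; solve J* = V/(n·D) for n: n = V/(J*·D) = 54.9/(0.9336 × 2.324) = 25.303196 rev/s
rpm = 60·n = 1518.191753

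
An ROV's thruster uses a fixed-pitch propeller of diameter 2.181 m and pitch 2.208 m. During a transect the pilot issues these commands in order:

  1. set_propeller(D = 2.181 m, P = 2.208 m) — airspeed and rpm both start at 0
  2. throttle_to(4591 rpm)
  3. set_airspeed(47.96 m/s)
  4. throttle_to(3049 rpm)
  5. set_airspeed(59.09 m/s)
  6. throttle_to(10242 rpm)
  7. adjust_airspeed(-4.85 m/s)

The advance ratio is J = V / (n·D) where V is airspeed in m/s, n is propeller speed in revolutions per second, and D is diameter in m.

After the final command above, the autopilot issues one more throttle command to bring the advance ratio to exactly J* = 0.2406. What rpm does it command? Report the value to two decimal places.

set_propeller: D = 2.181 m, P = 2.208 m (p = P/D = 1.012380); state ← (V=0, rpm=0)
throttle_to(4591): rpm ← 4591
set_airspeed(47.96): V ← 47.96 m/s
throttle_to(3049): rpm ← 3049
set_airspeed(59.09): V ← 59.09 m/s
throttle_to(10242): rpm ← 10242
adjust_airspeed(-4.85): V ← 59.09 -4.85 = 54.24 m/s
final state: V = 54.24 m/s, rpm = 10242 → n = rpm/60 = 170.700000 rev/s
target J* = 0.2406; solve J* = V/(n·D) for n: n = V/(J*·D) = 54.24/(0.2406 × 2.181) = 103.363782 rev/s
rpm = 60·n = 6201.826932

rpm = 6201.83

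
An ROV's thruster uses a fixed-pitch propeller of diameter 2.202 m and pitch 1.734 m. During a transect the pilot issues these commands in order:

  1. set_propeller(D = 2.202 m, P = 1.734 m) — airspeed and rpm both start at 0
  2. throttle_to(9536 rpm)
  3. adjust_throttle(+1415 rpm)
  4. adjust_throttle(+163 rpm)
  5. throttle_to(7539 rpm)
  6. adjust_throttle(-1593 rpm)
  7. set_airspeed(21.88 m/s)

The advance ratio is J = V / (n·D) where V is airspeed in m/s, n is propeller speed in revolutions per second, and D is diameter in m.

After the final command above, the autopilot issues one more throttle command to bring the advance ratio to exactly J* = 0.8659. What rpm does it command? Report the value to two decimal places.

set_propeller: D = 2.202 m, P = 1.734 m (p = P/D = 0.787466); state ← (V=0, rpm=0)
throttle_to(9536): rpm ← 9536
adjust_throttle(+1415): rpm ← 9536 +1415 = 10951
adjust_throttle(+163): rpm ← 10951 +163 = 11114
throttle_to(7539): rpm ← 7539
adjust_throttle(-1593): rpm ← 7539 -1593 = 5946
set_airspeed(21.88): V ← 21.88 m/s
final state: V = 21.88 m/s, rpm = 5946 → n = rpm/60 = 99.100000 rev/s
target J* = 0.8659; solve J* = V/(n·D) for n: n = V/(J*·D) = 21.88/(0.8659 × 2.202) = 11.475253 rev/s
rpm = 60·n = 688.515170

rpm = 688.52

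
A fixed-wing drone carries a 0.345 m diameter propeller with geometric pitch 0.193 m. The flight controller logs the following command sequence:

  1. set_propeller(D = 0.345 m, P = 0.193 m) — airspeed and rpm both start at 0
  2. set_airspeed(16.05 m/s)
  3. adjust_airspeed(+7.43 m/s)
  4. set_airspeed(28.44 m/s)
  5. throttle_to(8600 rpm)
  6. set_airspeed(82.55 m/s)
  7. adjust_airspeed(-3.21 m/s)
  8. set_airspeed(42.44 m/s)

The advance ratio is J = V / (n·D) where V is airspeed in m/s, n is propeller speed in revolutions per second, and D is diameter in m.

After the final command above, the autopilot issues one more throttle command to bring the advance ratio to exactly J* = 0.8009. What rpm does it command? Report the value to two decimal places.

set_propeller: D = 0.345 m, P = 0.193 m (p = P/D = 0.559420); state ← (V=0, rpm=0)
set_airspeed(16.05): V ← 16.05 m/s
adjust_airspeed(+7.43): V ← 16.05 +7.43 = 23.48 m/s
set_airspeed(28.44): V ← 28.44 m/s
throttle_to(8600): rpm ← 8600
set_airspeed(82.55): V ← 82.55 m/s
adjust_airspeed(-3.21): V ← 82.55 -3.21 = 79.34 m/s
set_airspeed(42.44): V ← 42.44 m/s
final state: V = 42.44 m/s, rpm = 8600 → n = rpm/60 = 143.333333 rev/s
target J* = 0.8009; solve J* = V/(n·D) for n: n = V/(J*·D) = 42.44/(0.8009 × 0.345) = 153.595321 rev/s
rpm = 60·n = 9215.719272

rpm = 9215.72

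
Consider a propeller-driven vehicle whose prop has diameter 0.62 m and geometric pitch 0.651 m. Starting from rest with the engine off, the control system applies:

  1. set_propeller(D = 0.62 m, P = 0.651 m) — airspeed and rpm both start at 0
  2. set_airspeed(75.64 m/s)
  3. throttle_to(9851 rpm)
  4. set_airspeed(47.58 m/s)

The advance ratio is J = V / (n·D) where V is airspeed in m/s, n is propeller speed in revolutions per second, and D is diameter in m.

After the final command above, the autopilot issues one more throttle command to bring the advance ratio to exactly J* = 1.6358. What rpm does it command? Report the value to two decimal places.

rpm = 2814.84

set_propeller: D = 0.62 m, P = 0.651 m (p = P/D = 1.050000); state ← (V=0, rpm=0)
set_airspeed(75.64): V ← 75.64 m/s
throttle_to(9851): rpm ← 9851
set_airspeed(47.58): V ← 47.58 m/s
final state: V = 47.58 m/s, rpm = 9851 → n = rpm/60 = 164.183333 rev/s
target J* = 1.6358; solve J* = V/(n·D) for n: n = V/(J*·D) = 47.58/(1.6358 × 0.62) = 46.914009 rev/s
rpm = 60·n = 2814.840524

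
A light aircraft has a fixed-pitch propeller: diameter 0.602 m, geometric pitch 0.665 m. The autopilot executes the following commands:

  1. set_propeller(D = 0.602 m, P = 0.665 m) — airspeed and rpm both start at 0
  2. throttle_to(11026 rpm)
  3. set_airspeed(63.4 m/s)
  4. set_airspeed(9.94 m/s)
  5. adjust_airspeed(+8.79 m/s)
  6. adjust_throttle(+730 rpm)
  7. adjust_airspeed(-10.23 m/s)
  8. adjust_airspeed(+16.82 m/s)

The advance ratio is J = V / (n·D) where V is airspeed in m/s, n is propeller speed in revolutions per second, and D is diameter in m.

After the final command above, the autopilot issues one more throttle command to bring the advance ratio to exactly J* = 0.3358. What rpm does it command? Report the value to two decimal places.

set_propeller: D = 0.602 m, P = 0.665 m (p = P/D = 1.104651); state ← (V=0, rpm=0)
throttle_to(11026): rpm ← 11026
set_airspeed(63.4): V ← 63.4 m/s
set_airspeed(9.94): V ← 9.94 m/s
adjust_airspeed(+8.79): V ← 9.94 +8.79 = 18.73 m/s
adjust_throttle(+730): rpm ← 11026 +730 = 11756
adjust_airspeed(-10.23): V ← 18.73 -10.23 = 8.5 m/s
adjust_airspeed(+16.82): V ← 8.5 +16.82 = 25.32 m/s
final state: V = 25.32 m/s, rpm = 11756 → n = rpm/60 = 195.933333 rev/s
target J* = 0.3358; solve J* = V/(n·D) for n: n = V/(J*·D) = 25.32/(0.3358 × 0.602) = 125.252533 rev/s
rpm = 60·n = 7515.151995

rpm = 7515.15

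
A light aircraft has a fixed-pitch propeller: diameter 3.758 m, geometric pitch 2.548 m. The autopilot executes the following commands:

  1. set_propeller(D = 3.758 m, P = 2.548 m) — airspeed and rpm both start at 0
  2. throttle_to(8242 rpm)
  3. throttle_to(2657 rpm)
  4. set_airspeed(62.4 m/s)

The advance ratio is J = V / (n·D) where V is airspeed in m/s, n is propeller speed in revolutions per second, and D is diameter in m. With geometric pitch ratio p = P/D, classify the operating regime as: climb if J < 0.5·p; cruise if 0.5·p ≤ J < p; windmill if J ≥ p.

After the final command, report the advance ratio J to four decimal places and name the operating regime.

J = 0.3750, regime = cruise

set_propeller: D = 3.758 m, P = 2.548 m (p = P/D = 0.678020); state ← (V=0, rpm=0)
throttle_to(8242): rpm ← 8242
throttle_to(2657): rpm ← 2657
set_airspeed(62.4): V ← 62.4 m/s
final state: V = 62.4 m/s, rpm = 2657 → n = rpm/60 = 44.283333 rev/s
J = V / (n·D) = 62.4 / (44.283333 × 3.758) = 0.374962
regime bands: climb J<0.3390 | cruise [0.3390, 0.6780) | windmill J≥0.6780
J = 0.3750 → cruise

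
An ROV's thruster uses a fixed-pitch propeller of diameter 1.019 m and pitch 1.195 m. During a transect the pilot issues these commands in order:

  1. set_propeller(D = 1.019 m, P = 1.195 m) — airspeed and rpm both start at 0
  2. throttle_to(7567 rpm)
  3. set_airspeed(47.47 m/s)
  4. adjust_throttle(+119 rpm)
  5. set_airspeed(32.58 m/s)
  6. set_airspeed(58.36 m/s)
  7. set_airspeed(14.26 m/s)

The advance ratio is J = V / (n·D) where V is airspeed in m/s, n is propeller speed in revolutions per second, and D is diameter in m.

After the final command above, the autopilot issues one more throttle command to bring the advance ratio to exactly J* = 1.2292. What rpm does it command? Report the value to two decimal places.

rpm = 683.08

set_propeller: D = 1.019 m, P = 1.195 m (p = P/D = 1.172718); state ← (V=0, rpm=0)
throttle_to(7567): rpm ← 7567
set_airspeed(47.47): V ← 47.47 m/s
adjust_throttle(+119): rpm ← 7567 +119 = 7686
set_airspeed(32.58): V ← 32.58 m/s
set_airspeed(58.36): V ← 58.36 m/s
set_airspeed(14.26): V ← 14.26 m/s
final state: V = 14.26 m/s, rpm = 7686 → n = rpm/60 = 128.100000 rev/s
target J* = 1.2292; solve J* = V/(n·D) for n: n = V/(J*·D) = 14.26/(1.2292 × 1.019) = 11.384731 rev/s
rpm = 60·n = 683.083886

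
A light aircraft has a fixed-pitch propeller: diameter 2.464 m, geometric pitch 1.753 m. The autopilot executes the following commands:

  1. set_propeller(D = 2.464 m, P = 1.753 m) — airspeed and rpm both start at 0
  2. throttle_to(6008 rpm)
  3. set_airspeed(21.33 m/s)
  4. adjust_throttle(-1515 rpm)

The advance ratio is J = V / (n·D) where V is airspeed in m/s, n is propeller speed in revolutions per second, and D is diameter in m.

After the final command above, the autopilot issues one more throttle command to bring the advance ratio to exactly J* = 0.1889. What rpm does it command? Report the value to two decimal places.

rpm = 2749.60

set_propeller: D = 2.464 m, P = 1.753 m (p = P/D = 0.711445); state ← (V=0, rpm=0)
throttle_to(6008): rpm ← 6008
set_airspeed(21.33): V ← 21.33 m/s
adjust_throttle(-1515): rpm ← 6008 -1515 = 4493
final state: V = 21.33 m/s, rpm = 4493 → n = rpm/60 = 74.883333 rev/s
target J* = 0.1889; solve J* = V/(n·D) for n: n = V/(J*·D) = 21.33/(0.1889 × 2.464) = 45.826659 rev/s
rpm = 60·n = 2749.599527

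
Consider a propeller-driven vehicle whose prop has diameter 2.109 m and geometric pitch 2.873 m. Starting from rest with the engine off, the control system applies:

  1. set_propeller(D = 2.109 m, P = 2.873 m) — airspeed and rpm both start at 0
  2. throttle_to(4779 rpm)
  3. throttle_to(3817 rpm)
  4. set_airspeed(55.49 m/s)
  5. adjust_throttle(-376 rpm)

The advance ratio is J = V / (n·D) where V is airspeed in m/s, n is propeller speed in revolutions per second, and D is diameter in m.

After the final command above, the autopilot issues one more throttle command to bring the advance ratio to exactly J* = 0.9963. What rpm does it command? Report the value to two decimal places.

rpm = 1584.53

set_propeller: D = 2.109 m, P = 2.873 m (p = P/D = 1.362257); state ← (V=0, rpm=0)
throttle_to(4779): rpm ← 4779
throttle_to(3817): rpm ← 3817
set_airspeed(55.49): V ← 55.49 m/s
adjust_throttle(-376): rpm ← 3817 -376 = 3441
final state: V = 55.49 m/s, rpm = 3441 → n = rpm/60 = 57.350000 rev/s
target J* = 0.9963; solve J* = V/(n·D) for n: n = V/(J*·D) = 55.49/(0.9963 × 2.109) = 26.408760 rev/s
rpm = 60·n = 1584.525618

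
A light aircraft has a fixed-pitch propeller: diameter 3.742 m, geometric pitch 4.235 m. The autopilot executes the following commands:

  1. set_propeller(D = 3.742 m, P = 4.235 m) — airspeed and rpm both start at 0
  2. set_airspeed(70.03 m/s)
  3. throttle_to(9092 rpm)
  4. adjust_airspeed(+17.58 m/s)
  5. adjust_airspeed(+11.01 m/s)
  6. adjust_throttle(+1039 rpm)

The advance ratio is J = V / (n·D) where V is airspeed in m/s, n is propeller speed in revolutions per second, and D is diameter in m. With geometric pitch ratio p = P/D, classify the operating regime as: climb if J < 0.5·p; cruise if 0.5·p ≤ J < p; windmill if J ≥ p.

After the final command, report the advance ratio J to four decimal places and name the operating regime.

set_propeller: D = 3.742 m, P = 4.235 m (p = P/D = 1.131748); state ← (V=0, rpm=0)
set_airspeed(70.03): V ← 70.03 m/s
throttle_to(9092): rpm ← 9092
adjust_airspeed(+17.58): V ← 70.03 +17.58 = 87.61 m/s
adjust_airspeed(+11.01): V ← 87.61 +11.01 = 98.62 m/s
adjust_throttle(+1039): rpm ← 9092 +1039 = 10131
final state: V = 98.62 m/s, rpm = 10131 → n = rpm/60 = 168.850000 rev/s
J = V / (n·D) = 98.62 / (168.850000 × 3.742) = 0.156085
regime bands: climb J<0.5659 | cruise [0.5659, 1.1317) | windmill J≥1.1317
J = 0.1561 → climb

J = 0.1561, regime = climb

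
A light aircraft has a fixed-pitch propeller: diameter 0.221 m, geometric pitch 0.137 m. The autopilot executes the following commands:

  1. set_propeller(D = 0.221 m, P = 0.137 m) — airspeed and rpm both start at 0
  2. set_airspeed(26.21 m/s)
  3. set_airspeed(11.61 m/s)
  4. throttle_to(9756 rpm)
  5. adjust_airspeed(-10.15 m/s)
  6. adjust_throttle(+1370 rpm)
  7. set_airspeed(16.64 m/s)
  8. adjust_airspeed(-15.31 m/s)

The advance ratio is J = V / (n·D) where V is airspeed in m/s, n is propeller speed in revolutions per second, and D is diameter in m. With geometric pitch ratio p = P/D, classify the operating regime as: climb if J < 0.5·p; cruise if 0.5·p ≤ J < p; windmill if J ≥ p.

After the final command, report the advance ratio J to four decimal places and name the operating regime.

J = 0.0325, regime = climb

set_propeller: D = 0.221 m, P = 0.137 m (p = P/D = 0.619910); state ← (V=0, rpm=0)
set_airspeed(26.21): V ← 26.21 m/s
set_airspeed(11.61): V ← 11.61 m/s
throttle_to(9756): rpm ← 9756
adjust_airspeed(-10.15): V ← 11.61 -10.15 = 1.46 m/s
adjust_throttle(+1370): rpm ← 9756 +1370 = 11126
set_airspeed(16.64): V ← 16.64 m/s
adjust_airspeed(-15.31): V ← 16.64 -15.31 = 1.33 m/s
final state: V = 1.33 m/s, rpm = 11126 → n = rpm/60 = 185.433333 rev/s
J = V / (n·D) = 1.33 / (185.433333 × 0.221) = 0.032454
regime bands: climb J<0.3100 | cruise [0.3100, 0.6199) | windmill J≥0.6199
J = 0.0325 → climb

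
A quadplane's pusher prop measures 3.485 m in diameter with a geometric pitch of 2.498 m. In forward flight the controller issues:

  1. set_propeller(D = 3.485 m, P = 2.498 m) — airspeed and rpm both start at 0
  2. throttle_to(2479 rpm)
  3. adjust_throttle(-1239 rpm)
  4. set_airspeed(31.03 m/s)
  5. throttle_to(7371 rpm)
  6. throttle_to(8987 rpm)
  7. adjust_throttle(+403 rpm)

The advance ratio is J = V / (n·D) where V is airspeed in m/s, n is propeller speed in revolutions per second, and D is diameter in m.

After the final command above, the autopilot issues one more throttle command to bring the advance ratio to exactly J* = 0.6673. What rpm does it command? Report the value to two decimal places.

set_propeller: D = 3.485 m, P = 2.498 m (p = P/D = 0.716786); state ← (V=0, rpm=0)
throttle_to(2479): rpm ← 2479
adjust_throttle(-1239): rpm ← 2479 -1239 = 1240
set_airspeed(31.03): V ← 31.03 m/s
throttle_to(7371): rpm ← 7371
throttle_to(8987): rpm ← 8987
adjust_throttle(+403): rpm ← 8987 +403 = 9390
final state: V = 31.03 m/s, rpm = 9390 → n = rpm/60 = 156.500000 rev/s
target J* = 0.6673; solve J* = V/(n·D) for n: n = V/(J*·D) = 31.03/(0.6673 × 3.485) = 13.343135 rev/s
rpm = 60·n = 800.588078

rpm = 800.59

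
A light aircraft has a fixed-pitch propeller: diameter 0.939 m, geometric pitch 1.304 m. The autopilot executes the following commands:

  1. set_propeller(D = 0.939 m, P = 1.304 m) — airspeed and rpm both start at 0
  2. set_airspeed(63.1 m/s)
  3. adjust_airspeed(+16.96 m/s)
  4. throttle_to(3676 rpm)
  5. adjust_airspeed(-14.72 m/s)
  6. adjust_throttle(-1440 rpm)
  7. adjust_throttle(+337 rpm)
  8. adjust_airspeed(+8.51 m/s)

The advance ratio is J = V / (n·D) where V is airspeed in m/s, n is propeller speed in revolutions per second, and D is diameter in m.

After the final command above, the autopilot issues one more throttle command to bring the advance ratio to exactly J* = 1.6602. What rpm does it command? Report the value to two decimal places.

set_propeller: D = 0.939 m, P = 1.304 m (p = P/D = 1.388711); state ← (V=0, rpm=0)
set_airspeed(63.1): V ← 63.1 m/s
adjust_airspeed(+16.96): V ← 63.1 +16.96 = 80.06 m/s
throttle_to(3676): rpm ← 3676
adjust_airspeed(-14.72): V ← 80.06 -14.72 = 65.34 m/s
adjust_throttle(-1440): rpm ← 3676 -1440 = 2236
adjust_throttle(+337): rpm ← 2236 +337 = 2573
adjust_airspeed(+8.51): V ← 65.34 +8.51 = 73.85 m/s
final state: V = 73.85 m/s, rpm = 2573 → n = rpm/60 = 42.883333 rev/s
target J* = 1.6602; solve J* = V/(n·D) for n: n = V/(J*·D) = 73.85/(1.6602 × 0.939) = 47.372303 rev/s
rpm = 60·n = 2842.338176

rpm = 2842.34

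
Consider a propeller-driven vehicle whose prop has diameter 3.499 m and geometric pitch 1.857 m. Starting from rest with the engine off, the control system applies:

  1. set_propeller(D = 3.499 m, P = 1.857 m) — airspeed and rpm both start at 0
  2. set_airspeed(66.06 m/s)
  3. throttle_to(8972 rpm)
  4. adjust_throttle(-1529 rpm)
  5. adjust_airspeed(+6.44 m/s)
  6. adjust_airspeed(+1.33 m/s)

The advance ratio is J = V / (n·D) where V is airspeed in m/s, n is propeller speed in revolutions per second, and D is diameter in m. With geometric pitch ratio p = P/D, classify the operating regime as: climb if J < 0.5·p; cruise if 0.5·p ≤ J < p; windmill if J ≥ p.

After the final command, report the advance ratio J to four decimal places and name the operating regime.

set_propeller: D = 3.499 m, P = 1.857 m (p = P/D = 0.530723); state ← (V=0, rpm=0)
set_airspeed(66.06): V ← 66.06 m/s
throttle_to(8972): rpm ← 8972
adjust_throttle(-1529): rpm ← 8972 -1529 = 7443
adjust_airspeed(+6.44): V ← 66.06 +6.44 = 72.5 m/s
adjust_airspeed(+1.33): V ← 72.5 +1.33 = 73.83 m/s
final state: V = 73.83 m/s, rpm = 7443 → n = rpm/60 = 124.050000 rev/s
J = V / (n·D) = 73.83 / (124.050000 × 3.499) = 0.170095
regime bands: climb J<0.2654 | cruise [0.2654, 0.5307) | windmill J≥0.5307
J = 0.1701 → climb

J = 0.1701, regime = climb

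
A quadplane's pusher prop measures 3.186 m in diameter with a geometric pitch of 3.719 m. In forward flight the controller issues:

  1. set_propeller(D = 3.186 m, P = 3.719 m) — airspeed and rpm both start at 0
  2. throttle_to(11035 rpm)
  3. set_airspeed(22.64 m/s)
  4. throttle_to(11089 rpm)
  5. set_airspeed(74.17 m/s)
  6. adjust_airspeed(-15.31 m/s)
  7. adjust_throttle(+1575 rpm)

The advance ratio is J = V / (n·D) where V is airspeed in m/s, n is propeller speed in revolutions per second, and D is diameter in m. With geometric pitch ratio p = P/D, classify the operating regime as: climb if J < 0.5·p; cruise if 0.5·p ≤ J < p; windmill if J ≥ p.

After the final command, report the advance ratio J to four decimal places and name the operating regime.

set_propeller: D = 3.186 m, P = 3.719 m (p = P/D = 1.167294); state ← (V=0, rpm=0)
throttle_to(11035): rpm ← 11035
set_airspeed(22.64): V ← 22.64 m/s
throttle_to(11089): rpm ← 11089
set_airspeed(74.17): V ← 74.17 m/s
adjust_airspeed(-15.31): V ← 74.17 -15.31 = 58.86 m/s
adjust_throttle(+1575): rpm ← 11089 +1575 = 12664
final state: V = 58.86 m/s, rpm = 12664 → n = rpm/60 = 211.066667 rev/s
J = V / (n·D) = 58.86 / (211.066667 × 3.186) = 0.087530
regime bands: climb J<0.5836 | cruise [0.5836, 1.1673) | windmill J≥1.1673
J = 0.0875 → climb

J = 0.0875, regime = climb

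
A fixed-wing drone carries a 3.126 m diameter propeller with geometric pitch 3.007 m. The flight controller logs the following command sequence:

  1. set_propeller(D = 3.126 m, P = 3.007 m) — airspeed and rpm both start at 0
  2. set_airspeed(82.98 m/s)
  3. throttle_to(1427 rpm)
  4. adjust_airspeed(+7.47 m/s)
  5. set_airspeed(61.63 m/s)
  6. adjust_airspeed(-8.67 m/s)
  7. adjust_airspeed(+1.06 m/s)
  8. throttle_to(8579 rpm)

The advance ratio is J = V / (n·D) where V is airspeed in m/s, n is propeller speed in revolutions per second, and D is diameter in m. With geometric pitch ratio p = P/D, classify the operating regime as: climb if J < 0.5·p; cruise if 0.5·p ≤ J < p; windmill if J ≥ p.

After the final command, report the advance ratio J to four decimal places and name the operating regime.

set_propeller: D = 3.126 m, P = 3.007 m (p = P/D = 0.961932); state ← (V=0, rpm=0)
set_airspeed(82.98): V ← 82.98 m/s
throttle_to(1427): rpm ← 1427
adjust_airspeed(+7.47): V ← 82.98 +7.47 = 90.45 m/s
set_airspeed(61.63): V ← 61.63 m/s
adjust_airspeed(-8.67): V ← 61.63 -8.67 = 52.96 m/s
adjust_airspeed(+1.06): V ← 52.96 +1.06 = 54.02 m/s
throttle_to(8579): rpm ← 8579
final state: V = 54.02 m/s, rpm = 8579 → n = rpm/60 = 142.983333 rev/s
J = V / (n·D) = 54.02 / (142.983333 × 3.126) = 0.120859
regime bands: climb J<0.4810 | cruise [0.4810, 0.9619) | windmill J≥0.9619
J = 0.1209 → climb

J = 0.1209, regime = climb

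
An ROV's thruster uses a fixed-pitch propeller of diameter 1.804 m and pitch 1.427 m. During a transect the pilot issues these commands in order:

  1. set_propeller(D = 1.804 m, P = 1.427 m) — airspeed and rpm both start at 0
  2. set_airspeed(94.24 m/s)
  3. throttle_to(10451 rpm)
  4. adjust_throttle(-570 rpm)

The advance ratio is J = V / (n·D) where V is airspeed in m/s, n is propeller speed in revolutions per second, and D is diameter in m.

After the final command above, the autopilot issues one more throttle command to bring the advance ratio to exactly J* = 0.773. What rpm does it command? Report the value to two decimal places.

rpm = 4054.81

set_propeller: D = 1.804 m, P = 1.427 m (p = P/D = 0.791020); state ← (V=0, rpm=0)
set_airspeed(94.24): V ← 94.24 m/s
throttle_to(10451): rpm ← 10451
adjust_throttle(-570): rpm ← 10451 -570 = 9881
final state: V = 94.24 m/s, rpm = 9881 → n = rpm/60 = 164.683333 rev/s
target J* = 0.773; solve J* = V/(n·D) for n: n = V/(J*·D) = 94.24/(0.773 × 1.804) = 67.580165 rev/s
rpm = 60·n = 4054.809924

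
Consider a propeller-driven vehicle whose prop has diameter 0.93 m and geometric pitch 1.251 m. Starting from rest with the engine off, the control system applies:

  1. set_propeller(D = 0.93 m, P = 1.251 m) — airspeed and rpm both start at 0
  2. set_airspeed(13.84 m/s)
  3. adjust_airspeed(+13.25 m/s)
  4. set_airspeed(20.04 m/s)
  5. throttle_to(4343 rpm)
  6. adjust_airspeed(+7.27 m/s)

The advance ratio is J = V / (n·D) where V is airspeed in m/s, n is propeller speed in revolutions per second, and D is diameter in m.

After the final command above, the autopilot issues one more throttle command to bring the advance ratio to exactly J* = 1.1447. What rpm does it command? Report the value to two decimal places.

set_propeller: D = 0.93 m, P = 1.251 m (p = P/D = 1.345161); state ← (V=0, rpm=0)
set_airspeed(13.84): V ← 13.84 m/s
adjust_airspeed(+13.25): V ← 13.84 +13.25 = 27.09 m/s
set_airspeed(20.04): V ← 20.04 m/s
throttle_to(4343): rpm ← 4343
adjust_airspeed(+7.27): V ← 20.04 +7.27 = 27.31 m/s
final state: V = 27.31 m/s, rpm = 4343 → n = rpm/60 = 72.383333 rev/s
target J* = 1.1447; solve J* = V/(n·D) for n: n = V/(J*·D) = 27.31/(1.1447 × 0.93) = 25.653526 rev/s
rpm = 60·n = 1539.211570

rpm = 1539.21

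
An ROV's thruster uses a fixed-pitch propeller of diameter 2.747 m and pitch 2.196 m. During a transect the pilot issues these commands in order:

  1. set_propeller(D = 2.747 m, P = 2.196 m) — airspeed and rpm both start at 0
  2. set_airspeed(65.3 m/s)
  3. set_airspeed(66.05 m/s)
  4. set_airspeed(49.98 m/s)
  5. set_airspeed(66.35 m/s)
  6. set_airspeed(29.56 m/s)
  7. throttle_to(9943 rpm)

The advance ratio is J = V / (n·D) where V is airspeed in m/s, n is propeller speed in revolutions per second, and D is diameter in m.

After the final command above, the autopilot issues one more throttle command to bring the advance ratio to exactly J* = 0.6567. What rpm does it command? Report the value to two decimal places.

set_propeller: D = 2.747 m, P = 2.196 m (p = P/D = 0.799418); state ← (V=0, rpm=0)
set_airspeed(65.3): V ← 65.3 m/s
set_airspeed(66.05): V ← 66.05 m/s
set_airspeed(49.98): V ← 49.98 m/s
set_airspeed(66.35): V ← 66.35 m/s
set_airspeed(29.56): V ← 29.56 m/s
throttle_to(9943): rpm ← 9943
final state: V = 29.56 m/s, rpm = 9943 → n = rpm/60 = 165.716667 rev/s
target J* = 0.6567; solve J* = V/(n·D) for n: n = V/(J*·D) = 29.56/(0.6567 × 2.747) = 16.386219 rev/s
rpm = 60·n = 983.173138

rpm = 983.17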